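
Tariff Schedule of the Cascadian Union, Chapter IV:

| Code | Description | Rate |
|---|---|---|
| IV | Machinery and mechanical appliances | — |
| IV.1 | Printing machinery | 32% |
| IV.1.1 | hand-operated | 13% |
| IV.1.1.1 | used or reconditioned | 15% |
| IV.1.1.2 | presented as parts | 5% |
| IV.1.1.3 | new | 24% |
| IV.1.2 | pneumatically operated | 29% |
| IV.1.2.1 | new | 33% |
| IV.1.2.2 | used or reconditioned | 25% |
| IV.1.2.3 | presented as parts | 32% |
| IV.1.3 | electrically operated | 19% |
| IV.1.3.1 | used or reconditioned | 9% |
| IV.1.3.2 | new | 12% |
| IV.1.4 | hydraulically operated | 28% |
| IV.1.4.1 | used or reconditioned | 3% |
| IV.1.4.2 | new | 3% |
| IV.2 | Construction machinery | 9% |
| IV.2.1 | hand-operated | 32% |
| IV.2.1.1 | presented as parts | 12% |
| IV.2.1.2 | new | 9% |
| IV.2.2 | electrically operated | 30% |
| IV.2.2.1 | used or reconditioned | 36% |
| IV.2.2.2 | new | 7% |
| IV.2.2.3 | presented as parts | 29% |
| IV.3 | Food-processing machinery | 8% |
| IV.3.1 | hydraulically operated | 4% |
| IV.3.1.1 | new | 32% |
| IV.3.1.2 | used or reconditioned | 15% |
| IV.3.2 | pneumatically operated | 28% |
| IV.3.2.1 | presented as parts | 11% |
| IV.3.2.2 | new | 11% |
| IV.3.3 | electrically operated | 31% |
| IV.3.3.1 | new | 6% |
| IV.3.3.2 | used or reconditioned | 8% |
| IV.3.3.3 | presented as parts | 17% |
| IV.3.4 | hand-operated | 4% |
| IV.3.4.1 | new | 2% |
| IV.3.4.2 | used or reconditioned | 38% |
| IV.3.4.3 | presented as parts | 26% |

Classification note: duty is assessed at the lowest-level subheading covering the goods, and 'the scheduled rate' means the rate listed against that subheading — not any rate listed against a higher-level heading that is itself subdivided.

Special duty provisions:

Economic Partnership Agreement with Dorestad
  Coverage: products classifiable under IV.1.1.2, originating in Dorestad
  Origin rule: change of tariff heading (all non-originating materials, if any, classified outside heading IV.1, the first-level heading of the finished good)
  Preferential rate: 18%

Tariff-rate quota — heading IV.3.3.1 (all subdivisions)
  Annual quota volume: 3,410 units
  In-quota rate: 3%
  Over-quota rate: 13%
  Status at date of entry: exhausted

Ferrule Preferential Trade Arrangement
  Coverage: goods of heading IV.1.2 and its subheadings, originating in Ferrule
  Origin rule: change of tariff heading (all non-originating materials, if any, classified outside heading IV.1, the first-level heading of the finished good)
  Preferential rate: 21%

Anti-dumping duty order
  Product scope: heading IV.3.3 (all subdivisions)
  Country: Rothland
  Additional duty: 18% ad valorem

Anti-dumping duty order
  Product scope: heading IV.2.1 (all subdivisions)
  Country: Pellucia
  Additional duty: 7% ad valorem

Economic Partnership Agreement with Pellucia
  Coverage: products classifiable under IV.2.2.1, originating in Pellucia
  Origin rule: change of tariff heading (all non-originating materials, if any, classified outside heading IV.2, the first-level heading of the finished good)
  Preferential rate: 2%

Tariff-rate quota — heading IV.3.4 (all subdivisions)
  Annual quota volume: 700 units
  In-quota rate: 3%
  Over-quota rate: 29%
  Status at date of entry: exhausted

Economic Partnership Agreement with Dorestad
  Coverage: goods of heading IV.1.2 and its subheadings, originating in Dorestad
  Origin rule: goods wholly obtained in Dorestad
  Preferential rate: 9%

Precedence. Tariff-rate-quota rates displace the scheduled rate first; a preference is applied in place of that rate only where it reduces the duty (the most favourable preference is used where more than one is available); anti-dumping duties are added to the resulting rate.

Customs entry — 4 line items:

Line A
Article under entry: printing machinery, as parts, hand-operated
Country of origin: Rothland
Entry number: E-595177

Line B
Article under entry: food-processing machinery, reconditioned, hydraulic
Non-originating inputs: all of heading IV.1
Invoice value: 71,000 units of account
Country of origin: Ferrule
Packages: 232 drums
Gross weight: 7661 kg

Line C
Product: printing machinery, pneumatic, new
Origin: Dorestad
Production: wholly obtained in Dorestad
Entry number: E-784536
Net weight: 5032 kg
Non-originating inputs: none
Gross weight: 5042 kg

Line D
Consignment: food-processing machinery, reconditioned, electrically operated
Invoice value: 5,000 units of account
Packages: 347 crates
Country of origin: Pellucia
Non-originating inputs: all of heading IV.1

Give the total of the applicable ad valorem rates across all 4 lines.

Line A: printing → IV.1; hand-operated → IV.1.1; as parts → IV.1.1.2. Scheduled 5%. No special measure applies. → 5%.
Line B: food-processing → IV.3; hydraulic → IV.3.1; reconditioned → IV.3.1.2. Scheduled 15%. Ferrule agreement on IV.1.2: IV.3.1.2 not covered. → 15%.
Line C: printing → IV.1; pneumatic → IV.1.2; new → IV.1.2.1. Scheduled 33%. Dorestad agreement on IV.1.1.2: IV.1.2.1 not covered; Dorestad agreement on IV.1.2: wholly obtained → 9% available; preferential 9%. → 9%.
Line D: food-processing → IV.3; electrically operated → IV.3.3; reconditioned → IV.3.3.2. Scheduled 8%. Pellucia agreement on IV.2.2.1: IV.3.3.2 not covered. → 8%.
Sum: 5% + 15% + 9% + 8% = 37%.

37%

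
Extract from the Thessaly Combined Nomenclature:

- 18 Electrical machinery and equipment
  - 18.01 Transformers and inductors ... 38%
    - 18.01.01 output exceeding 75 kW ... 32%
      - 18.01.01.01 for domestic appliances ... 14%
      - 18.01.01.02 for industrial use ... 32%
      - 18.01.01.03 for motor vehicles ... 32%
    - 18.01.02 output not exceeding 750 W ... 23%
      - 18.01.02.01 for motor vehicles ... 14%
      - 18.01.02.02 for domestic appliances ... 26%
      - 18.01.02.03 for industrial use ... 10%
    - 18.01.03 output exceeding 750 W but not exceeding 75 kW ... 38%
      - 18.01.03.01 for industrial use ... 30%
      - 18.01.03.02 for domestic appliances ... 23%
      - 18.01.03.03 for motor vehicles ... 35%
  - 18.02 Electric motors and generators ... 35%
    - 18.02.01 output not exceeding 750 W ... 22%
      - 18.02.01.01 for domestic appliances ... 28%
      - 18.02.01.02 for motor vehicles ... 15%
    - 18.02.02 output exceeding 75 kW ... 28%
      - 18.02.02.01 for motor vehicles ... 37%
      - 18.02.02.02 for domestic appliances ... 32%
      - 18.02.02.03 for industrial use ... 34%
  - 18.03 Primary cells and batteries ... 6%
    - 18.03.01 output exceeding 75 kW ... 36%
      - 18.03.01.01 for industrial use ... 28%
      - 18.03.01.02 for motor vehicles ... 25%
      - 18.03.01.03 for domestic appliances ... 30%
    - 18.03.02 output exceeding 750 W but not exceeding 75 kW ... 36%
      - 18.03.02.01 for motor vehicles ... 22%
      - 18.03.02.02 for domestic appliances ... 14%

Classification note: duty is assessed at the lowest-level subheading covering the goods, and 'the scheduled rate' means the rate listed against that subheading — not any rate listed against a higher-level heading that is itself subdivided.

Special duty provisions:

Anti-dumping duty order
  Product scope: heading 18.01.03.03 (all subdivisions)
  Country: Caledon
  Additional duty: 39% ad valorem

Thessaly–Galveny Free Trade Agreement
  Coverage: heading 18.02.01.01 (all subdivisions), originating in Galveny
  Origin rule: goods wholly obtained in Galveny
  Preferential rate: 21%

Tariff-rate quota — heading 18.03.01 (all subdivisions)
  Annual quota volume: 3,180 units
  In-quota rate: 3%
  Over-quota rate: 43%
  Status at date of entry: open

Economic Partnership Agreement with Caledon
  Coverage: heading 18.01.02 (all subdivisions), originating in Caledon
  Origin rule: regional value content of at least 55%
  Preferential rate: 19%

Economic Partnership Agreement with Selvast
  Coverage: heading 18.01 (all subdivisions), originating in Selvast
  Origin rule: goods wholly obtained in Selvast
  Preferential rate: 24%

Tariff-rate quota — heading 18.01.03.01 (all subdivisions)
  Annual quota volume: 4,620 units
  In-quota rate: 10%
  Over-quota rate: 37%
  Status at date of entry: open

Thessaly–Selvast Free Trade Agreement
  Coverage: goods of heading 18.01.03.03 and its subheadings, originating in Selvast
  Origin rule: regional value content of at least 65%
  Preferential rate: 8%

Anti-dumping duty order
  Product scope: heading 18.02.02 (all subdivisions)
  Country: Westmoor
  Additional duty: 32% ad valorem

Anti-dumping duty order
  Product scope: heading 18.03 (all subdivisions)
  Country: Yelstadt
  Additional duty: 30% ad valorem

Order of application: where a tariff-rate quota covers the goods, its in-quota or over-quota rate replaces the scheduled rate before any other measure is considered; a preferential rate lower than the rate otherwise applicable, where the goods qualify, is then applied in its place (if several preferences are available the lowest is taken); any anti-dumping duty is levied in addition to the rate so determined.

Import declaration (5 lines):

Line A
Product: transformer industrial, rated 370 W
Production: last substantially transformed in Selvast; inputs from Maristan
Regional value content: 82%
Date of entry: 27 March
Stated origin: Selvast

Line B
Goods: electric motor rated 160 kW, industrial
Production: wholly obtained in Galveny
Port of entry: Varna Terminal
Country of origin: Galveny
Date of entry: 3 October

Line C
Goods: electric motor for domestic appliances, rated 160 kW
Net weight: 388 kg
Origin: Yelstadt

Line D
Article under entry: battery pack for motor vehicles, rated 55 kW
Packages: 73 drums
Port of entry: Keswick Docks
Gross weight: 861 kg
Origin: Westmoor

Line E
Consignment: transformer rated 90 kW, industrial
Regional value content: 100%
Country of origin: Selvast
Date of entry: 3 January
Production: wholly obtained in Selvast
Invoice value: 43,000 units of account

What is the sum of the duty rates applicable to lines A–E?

Line A: transformer → 18.01; rated 370 W → 18.01.02; industrial → 18.01.02.03. Scheduled 10%. Selvast agreement on 18.01: not wholly obtained; Selvast agreement on 18.01.03.03: 18.01.02.03 not covered. → 10%.
Line B: electric motor → 18.02; rated 160 kW → 18.02.02; industrial → 18.02.02.03. Scheduled 34%. Galveny agreement on 18.02.01.01: 18.02.02.03 not covered. → 34%.
Line C: electric motor → 18.02; rated 160 kW → 18.02.02; for domestic appliances → 18.02.02.02. Scheduled 32%. No special measure applies. → 32%.
Line D: battery pack → 18.03; rated 55 kW → 18.03.02; for motor vehicles → 18.03.02.01. Scheduled 22%. No special measure applies. → 22%.
Line E: transformer → 18.01; rated 90 kW → 18.01.01; industrial → 18.01.01.02. Scheduled 32%. Selvast agreement on 18.01: wholly obtained → 24% available; Selvast agreement on 18.01.03.03: 18.01.01.02 not covered; preferential 24%. → 24%.
Sum: 10% + 34% + 32% + 22% + 24% = 122%.

122%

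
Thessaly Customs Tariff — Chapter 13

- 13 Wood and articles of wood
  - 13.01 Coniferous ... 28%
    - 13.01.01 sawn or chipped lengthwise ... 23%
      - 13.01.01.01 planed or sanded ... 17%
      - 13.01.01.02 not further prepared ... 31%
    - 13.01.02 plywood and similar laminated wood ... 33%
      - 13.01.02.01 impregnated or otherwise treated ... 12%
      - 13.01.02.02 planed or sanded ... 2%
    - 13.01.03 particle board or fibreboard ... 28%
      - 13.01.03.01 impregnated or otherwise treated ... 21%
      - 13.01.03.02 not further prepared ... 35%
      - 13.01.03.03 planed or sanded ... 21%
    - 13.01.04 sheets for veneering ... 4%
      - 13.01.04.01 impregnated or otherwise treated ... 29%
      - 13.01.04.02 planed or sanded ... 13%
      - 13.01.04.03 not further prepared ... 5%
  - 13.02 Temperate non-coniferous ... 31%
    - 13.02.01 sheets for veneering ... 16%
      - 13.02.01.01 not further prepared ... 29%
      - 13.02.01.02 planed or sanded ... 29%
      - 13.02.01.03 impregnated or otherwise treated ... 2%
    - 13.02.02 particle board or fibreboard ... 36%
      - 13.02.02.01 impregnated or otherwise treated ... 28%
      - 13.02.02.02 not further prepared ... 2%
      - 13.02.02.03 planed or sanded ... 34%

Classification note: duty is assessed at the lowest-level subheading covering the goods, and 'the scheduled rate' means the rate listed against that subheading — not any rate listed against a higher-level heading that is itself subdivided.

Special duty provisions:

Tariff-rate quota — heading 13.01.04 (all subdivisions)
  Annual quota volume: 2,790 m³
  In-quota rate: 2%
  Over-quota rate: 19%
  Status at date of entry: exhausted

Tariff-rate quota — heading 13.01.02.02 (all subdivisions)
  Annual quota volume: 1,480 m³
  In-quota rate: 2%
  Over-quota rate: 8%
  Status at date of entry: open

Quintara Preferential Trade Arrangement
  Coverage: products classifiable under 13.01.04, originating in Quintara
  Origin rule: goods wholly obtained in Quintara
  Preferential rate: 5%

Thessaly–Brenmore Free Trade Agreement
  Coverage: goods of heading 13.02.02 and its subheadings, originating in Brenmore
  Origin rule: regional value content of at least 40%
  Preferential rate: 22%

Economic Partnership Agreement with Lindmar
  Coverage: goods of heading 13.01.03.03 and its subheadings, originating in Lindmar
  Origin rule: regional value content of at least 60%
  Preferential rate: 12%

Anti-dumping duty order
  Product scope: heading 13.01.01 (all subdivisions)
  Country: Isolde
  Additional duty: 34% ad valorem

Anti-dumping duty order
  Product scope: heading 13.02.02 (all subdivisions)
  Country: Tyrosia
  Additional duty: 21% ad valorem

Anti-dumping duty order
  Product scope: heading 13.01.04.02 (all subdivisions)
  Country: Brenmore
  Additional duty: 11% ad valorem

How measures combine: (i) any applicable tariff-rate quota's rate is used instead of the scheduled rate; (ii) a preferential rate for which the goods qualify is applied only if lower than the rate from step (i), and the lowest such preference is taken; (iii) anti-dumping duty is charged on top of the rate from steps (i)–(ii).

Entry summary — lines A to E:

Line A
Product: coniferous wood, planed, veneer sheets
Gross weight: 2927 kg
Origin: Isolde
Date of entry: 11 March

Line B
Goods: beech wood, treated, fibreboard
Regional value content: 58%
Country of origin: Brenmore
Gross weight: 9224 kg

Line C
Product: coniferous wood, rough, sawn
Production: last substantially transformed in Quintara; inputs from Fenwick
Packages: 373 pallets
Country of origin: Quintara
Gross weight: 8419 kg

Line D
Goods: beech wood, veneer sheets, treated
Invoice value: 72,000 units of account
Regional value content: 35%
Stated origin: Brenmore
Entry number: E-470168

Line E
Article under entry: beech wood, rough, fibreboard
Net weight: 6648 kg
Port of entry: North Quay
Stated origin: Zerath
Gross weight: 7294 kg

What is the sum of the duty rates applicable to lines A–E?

76%

Line A: coniferous → 13.01; veneer sheets → 13.01.04; planed → 13.01.04.02. Scheduled 13%. quota on 13.01.04 exhausted → over-quota 19%. → 19%.
Line B: beech → 13.02; fibreboard → 13.02.02; treated → 13.02.02.01. Scheduled 28%. Brenmore agreement on 13.02.02: RVC ≥ 40% → 22% available; preferential 22%. → 22%.
Line C: coniferous → 13.01; sawn → 13.01.01; rough → 13.01.01.02. Scheduled 31%. Quintara agreement on 13.01.04: 13.01.01.02 not covered. → 31%.
Line D: beech → 13.02; veneer sheets → 13.02.01; treated → 13.02.01.03. Scheduled 2%. Brenmore agreement on 13.02.02: 13.02.01.03 not covered. → 2%.
Line E: beech → 13.02; fibreboard → 13.02.02; rough → 13.02.02.02. Scheduled 2%. No special measure applies. → 2%.
Sum: 19% + 22% + 31% + 2% + 2% = 76%.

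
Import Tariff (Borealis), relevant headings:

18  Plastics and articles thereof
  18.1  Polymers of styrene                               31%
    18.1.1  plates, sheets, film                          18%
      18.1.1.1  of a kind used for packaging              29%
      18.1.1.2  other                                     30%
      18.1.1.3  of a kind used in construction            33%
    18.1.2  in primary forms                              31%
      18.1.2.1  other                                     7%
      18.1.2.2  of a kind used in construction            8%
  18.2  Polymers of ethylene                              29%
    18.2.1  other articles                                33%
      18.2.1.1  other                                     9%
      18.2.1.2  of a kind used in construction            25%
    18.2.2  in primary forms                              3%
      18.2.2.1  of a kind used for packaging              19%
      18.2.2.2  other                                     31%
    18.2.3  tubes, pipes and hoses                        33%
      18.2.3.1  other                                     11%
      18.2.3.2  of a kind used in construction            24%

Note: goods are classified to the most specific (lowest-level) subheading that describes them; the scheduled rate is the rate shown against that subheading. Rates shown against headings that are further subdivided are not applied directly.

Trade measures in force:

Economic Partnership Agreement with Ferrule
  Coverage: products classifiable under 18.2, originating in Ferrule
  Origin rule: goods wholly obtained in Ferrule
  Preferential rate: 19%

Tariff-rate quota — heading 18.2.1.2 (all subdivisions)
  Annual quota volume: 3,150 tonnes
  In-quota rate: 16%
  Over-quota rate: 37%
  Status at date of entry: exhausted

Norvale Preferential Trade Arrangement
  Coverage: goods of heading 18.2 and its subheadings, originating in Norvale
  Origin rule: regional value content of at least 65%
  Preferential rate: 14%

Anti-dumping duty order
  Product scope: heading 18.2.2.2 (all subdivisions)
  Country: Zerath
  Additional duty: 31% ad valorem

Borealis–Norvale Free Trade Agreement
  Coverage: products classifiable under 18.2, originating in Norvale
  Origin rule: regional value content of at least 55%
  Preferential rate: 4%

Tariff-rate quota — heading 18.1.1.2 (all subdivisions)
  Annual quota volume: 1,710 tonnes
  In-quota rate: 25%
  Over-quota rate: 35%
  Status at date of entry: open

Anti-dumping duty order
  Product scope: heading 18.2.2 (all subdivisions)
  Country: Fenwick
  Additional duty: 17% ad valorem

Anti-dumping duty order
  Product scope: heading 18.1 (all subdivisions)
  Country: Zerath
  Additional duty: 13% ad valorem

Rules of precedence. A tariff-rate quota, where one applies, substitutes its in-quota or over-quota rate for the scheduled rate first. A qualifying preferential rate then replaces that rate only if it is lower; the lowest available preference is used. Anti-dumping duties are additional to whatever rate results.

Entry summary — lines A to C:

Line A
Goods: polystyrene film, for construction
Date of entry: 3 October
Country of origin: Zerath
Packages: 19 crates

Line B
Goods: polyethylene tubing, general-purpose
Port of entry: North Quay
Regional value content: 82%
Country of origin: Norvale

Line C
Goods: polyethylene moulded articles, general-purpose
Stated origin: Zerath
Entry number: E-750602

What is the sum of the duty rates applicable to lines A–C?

59%

Line A: polystyrene → 18.1; film → 18.1.1; for construction → 18.1.1.3. Scheduled 33%. anti-dumping (Zerath, 18.1): +13%; total 33% + 13% = 46%. → 46%.
Line B: polyethylene → 18.2; tubing → 18.2.3; general-purpose → 18.2.3.1. Scheduled 11%. Norvale agreement on 18.2: RVC ≥ 65% → 14% available; Norvale agreement on 18.2: RVC ≥ 55% → 4% available; preferential 4%. → 4%.
Line C: polyethylene → 18.2; moulded articles → 18.2.1; general-purpose → 18.2.1.1. Scheduled 9%. No special measure applies. → 9%.
Sum: 46% + 4% + 9% = 59%.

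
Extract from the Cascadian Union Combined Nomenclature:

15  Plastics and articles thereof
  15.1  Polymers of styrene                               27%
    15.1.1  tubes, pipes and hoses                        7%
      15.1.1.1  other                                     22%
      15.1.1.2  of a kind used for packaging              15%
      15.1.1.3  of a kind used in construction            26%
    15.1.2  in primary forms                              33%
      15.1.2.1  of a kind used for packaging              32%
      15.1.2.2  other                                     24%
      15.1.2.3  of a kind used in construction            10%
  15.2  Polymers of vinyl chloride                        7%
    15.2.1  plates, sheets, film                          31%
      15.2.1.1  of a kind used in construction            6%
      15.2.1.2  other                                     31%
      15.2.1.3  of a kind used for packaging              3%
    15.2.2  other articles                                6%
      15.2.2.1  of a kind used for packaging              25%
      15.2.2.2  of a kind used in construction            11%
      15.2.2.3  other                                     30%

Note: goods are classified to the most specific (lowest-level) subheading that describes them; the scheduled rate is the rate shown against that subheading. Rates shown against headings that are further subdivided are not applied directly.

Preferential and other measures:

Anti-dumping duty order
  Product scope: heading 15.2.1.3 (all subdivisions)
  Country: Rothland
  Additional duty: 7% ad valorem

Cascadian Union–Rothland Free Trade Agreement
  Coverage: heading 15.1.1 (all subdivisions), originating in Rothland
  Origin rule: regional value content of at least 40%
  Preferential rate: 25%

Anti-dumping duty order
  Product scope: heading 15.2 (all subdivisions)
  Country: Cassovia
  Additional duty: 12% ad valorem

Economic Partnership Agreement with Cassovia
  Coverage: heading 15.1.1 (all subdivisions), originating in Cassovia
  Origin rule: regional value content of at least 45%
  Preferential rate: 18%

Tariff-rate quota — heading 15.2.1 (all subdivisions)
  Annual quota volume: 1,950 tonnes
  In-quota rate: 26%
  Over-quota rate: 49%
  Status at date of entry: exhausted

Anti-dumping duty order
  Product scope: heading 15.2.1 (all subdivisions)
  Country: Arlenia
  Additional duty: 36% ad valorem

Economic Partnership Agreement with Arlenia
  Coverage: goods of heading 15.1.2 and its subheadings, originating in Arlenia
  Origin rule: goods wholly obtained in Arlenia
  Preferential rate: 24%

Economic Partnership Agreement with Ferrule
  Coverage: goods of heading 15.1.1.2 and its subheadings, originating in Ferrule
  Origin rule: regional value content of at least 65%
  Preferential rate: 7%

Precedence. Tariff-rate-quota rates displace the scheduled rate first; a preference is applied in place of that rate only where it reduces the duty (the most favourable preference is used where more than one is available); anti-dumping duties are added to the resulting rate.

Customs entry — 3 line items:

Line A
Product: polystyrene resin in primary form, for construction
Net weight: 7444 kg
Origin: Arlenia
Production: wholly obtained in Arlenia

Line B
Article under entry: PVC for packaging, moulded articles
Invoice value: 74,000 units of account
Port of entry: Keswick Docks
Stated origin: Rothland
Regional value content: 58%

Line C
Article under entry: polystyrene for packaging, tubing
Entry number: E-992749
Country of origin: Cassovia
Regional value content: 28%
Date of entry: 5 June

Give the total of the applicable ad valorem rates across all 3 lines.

50%

Line A: polystyrene → 15.1; resin in primary form → 15.1.2; for construction → 15.1.2.3. Scheduled 10%. Arlenia agreement on 15.1.2: wholly obtained → 24% available; preference 24% not lower than 10% → no reduction. → 10%.
Line B: PVC → 15.2; moulded articles → 15.2.2; for packaging → 15.2.2.1. Scheduled 25%. Rothland agreement on 15.1.1: 15.2.2.1 not covered. → 25%.
Line C: polystyrene → 15.1; tubing → 15.1.1; for packaging → 15.1.1.2. Scheduled 15%. Cassovia agreement on 15.1.1: RVC < 45%. → 15%.
Sum: 10% + 25% + 15% = 50%.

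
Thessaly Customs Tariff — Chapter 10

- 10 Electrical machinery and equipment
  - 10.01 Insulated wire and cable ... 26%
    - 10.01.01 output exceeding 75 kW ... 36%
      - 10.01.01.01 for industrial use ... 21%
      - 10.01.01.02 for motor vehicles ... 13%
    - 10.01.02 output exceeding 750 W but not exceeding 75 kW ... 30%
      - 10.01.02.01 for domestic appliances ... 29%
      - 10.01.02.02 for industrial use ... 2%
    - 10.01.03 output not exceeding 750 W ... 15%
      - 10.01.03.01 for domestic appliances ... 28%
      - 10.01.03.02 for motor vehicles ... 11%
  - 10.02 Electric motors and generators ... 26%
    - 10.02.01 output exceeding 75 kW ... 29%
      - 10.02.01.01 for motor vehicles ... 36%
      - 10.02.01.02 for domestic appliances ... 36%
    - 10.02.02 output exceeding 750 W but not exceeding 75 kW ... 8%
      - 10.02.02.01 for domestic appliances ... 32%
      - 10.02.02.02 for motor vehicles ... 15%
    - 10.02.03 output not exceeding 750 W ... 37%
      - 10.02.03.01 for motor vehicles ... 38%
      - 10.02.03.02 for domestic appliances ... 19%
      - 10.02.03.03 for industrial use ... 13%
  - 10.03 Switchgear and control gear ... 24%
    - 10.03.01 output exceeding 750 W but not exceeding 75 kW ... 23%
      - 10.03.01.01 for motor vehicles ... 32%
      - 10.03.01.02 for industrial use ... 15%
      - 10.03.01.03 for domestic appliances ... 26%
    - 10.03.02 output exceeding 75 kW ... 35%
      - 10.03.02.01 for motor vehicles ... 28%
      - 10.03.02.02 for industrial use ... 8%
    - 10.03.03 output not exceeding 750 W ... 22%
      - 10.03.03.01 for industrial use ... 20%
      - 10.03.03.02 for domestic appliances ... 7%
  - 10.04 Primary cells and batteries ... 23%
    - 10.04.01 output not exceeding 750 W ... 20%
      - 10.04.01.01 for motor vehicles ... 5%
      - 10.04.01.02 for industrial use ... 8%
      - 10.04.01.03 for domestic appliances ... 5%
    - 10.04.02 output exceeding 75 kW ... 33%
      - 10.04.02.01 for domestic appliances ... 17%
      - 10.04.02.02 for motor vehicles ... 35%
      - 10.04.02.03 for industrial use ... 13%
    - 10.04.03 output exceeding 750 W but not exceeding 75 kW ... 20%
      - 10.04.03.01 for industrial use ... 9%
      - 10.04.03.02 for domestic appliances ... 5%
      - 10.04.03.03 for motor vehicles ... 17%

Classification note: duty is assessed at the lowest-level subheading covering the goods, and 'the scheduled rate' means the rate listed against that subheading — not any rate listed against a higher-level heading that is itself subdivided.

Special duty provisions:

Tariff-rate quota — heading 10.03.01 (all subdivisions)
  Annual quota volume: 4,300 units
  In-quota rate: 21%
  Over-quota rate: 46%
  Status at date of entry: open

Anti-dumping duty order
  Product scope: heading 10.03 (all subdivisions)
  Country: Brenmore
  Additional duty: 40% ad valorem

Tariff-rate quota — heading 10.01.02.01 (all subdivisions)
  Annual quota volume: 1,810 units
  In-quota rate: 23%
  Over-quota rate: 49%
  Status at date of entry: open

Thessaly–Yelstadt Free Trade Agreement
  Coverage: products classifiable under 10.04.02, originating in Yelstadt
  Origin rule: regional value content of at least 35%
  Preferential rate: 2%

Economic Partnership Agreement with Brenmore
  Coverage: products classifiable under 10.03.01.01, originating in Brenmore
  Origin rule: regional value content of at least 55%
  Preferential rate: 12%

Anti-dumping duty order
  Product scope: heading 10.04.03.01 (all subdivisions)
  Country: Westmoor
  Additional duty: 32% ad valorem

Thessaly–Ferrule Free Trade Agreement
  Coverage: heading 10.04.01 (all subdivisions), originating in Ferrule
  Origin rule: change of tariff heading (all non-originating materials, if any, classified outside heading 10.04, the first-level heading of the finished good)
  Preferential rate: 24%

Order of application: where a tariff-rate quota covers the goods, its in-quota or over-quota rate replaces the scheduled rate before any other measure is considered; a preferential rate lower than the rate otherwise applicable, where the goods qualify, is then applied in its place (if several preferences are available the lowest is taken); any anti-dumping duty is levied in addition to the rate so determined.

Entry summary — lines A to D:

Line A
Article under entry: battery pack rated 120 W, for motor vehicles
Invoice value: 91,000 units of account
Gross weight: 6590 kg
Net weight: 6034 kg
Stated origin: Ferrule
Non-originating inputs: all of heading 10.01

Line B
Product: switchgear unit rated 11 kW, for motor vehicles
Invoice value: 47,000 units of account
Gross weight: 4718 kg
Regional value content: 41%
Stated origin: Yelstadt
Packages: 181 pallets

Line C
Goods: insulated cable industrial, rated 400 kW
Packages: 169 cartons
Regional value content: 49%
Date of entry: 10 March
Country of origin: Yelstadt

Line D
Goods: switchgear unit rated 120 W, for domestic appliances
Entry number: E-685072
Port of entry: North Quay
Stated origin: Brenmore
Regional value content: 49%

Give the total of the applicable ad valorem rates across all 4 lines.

94%

Line A: battery pack → 10.04; rated 120 W → 10.04.01; for motor vehicles → 10.04.01.01. Scheduled 5%. Ferrule agreement on 10.04.01: CTH met → 24% available; preference 24% not lower than 5% → no reduction. → 5%.
Line B: switchgear unit → 10.03; rated 11 kW → 10.03.01; for motor vehicles → 10.03.01.01. Scheduled 32%. quota on 10.03.01 open → in-quota 21%; Yelstadt agreement on 10.04.02: 10.03.01.01 not covered. → 21%.
Line C: insulated cable → 10.01; rated 400 kW → 10.01.01; industrial → 10.01.01.01. Scheduled 21%. Yelstadt agreement on 10.04.02: 10.01.01.01 not covered. → 21%.
Line D: switchgear unit → 10.03; rated 120 W → 10.03.03; for domestic appliances → 10.03.03.02. Scheduled 7%. Brenmore agreement on 10.03.01.01: 10.03.03.02 not covered; anti-dumping (Brenmore, 10.03): +40%; total 7% + 40% = 47%. → 47%.
Sum: 5% + 21% + 21% + 47% = 94%.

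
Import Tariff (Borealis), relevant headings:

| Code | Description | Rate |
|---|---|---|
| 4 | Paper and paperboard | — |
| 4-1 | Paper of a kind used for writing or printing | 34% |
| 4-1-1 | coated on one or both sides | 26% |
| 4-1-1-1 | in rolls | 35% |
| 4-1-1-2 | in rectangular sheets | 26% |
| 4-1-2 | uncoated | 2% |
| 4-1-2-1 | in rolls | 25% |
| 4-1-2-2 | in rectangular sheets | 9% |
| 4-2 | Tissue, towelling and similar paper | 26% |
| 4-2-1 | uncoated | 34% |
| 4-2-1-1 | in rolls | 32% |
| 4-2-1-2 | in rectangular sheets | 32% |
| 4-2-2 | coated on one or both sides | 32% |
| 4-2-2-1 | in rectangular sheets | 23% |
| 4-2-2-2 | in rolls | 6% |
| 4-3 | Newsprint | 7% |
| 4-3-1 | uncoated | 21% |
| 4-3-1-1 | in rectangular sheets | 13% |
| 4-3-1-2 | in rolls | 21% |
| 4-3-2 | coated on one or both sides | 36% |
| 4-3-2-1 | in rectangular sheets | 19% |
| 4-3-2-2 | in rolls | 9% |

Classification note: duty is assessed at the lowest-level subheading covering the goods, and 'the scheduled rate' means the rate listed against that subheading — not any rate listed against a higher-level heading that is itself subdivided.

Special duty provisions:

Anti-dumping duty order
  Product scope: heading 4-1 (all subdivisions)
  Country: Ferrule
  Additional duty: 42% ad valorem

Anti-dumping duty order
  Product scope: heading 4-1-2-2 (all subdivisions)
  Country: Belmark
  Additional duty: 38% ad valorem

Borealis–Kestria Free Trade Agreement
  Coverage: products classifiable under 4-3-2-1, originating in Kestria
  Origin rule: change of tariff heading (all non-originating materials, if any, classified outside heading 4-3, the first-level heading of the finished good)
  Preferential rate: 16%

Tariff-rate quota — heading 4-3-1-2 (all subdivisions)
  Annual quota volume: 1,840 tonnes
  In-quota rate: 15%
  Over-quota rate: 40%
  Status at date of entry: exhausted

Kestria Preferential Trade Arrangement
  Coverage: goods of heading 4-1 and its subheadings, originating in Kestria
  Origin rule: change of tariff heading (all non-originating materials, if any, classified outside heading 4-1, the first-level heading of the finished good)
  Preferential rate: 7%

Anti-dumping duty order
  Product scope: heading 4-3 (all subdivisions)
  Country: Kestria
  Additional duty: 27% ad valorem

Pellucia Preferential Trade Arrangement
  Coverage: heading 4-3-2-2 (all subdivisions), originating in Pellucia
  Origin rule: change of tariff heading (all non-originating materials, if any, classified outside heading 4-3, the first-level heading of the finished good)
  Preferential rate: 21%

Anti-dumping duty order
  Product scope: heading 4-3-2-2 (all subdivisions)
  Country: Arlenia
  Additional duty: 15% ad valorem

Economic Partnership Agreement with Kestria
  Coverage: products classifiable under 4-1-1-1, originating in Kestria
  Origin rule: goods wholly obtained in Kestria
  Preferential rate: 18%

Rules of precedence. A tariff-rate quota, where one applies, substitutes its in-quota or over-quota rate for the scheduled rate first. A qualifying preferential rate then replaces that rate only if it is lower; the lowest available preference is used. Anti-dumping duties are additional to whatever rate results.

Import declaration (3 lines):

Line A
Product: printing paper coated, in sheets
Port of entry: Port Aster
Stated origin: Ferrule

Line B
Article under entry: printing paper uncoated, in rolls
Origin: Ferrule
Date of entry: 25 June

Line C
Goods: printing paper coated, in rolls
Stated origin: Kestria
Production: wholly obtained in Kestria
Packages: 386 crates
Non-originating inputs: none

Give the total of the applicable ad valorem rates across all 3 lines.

142%

Line A: printing paper → 4-1; coated → 4-1-1; in sheets → 4-1-1-2. Scheduled 26%. anti-dumping (Ferrule, 4-1): +42%; total 26% + 42% = 68%. → 68%.
Line B: printing paper → 4-1; uncoated → 4-1-2; in rolls → 4-1-2-1. Scheduled 25%. anti-dumping (Ferrule, 4-1): +42%; total 25% + 42% = 67%. → 67%.
Line C: printing paper → 4-1; coated → 4-1-1; in rolls → 4-1-1-1. Scheduled 35%. Kestria agreement on 4-3-2-1: 4-1-1-1 not covered; Kestria agreement on 4-1: CTH met → 7% available; Kestria agreement on 4-1-1-1: wholly obtained → 18% available; preferential 7%. → 7%.
Sum: 68% + 67% + 7% = 142%.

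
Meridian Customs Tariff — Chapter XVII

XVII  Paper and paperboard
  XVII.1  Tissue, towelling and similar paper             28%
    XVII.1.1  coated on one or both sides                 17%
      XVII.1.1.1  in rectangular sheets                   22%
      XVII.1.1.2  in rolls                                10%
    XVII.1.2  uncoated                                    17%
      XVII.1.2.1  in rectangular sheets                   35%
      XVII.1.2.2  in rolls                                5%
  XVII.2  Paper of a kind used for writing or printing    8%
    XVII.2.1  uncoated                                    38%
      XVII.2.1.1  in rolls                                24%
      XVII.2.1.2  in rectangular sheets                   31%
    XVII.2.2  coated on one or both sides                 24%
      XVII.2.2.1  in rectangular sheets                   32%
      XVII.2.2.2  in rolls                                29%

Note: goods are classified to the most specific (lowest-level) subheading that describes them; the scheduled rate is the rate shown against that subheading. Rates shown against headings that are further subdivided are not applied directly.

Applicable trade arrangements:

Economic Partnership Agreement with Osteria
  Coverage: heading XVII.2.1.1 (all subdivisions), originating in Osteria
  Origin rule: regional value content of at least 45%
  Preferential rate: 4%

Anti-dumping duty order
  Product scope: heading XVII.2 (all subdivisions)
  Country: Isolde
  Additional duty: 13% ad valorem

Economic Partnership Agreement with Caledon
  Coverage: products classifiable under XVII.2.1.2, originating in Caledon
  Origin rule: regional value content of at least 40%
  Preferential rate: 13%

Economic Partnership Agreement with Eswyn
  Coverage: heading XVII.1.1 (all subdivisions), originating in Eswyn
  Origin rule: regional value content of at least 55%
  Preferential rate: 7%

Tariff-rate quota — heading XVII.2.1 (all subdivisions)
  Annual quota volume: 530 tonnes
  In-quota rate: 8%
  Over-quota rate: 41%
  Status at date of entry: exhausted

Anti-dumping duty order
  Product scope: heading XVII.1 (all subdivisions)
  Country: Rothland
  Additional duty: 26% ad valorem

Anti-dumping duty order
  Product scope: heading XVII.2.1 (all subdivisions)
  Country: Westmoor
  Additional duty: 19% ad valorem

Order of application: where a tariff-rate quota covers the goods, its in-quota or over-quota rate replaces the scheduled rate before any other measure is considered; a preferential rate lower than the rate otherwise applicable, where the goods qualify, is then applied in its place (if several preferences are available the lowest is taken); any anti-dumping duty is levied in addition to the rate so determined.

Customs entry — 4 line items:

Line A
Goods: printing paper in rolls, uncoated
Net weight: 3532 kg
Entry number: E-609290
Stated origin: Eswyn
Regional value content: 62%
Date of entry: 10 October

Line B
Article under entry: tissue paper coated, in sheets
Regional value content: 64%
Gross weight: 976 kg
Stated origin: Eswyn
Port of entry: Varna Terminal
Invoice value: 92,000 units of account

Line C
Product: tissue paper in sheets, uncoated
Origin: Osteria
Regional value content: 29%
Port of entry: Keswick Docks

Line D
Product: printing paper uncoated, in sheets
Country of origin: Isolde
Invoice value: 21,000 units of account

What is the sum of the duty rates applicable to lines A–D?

137%

Line A: printing paper → XVII.2; uncoated → XVII.2.1; in rolls → XVII.2.1.1. Scheduled 24%. quota on XVII.2.1 exhausted → over-quota 41%; Eswyn agreement on XVII.1.1: XVII.2.1.1 not covered. → 41%.
Line B: tissue paper → XVII.1; coated → XVII.1.1; in sheets → XVII.1.1.1. Scheduled 22%. Eswyn agreement on XVII.1.1: RVC ≥ 55% → 7% available; preferential 7%. → 7%.
Line C: tissue paper → XVII.1; uncoated → XVII.1.2; in sheets → XVII.1.2.1. Scheduled 35%. Osteria agreement on XVII.2.1.1: XVII.1.2.1 not covered. → 35%.
Line D: printing paper → XVII.2; uncoated → XVII.2.1; in sheets → XVII.2.1.2. Scheduled 31%. quota on XVII.2.1 exhausted → over-quota 41%; anti-dumping (Isolde, XVII.2): +13%; total 41% + 13% = 54%. → 54%.
Sum: 41% + 7% + 35% + 54% = 137%.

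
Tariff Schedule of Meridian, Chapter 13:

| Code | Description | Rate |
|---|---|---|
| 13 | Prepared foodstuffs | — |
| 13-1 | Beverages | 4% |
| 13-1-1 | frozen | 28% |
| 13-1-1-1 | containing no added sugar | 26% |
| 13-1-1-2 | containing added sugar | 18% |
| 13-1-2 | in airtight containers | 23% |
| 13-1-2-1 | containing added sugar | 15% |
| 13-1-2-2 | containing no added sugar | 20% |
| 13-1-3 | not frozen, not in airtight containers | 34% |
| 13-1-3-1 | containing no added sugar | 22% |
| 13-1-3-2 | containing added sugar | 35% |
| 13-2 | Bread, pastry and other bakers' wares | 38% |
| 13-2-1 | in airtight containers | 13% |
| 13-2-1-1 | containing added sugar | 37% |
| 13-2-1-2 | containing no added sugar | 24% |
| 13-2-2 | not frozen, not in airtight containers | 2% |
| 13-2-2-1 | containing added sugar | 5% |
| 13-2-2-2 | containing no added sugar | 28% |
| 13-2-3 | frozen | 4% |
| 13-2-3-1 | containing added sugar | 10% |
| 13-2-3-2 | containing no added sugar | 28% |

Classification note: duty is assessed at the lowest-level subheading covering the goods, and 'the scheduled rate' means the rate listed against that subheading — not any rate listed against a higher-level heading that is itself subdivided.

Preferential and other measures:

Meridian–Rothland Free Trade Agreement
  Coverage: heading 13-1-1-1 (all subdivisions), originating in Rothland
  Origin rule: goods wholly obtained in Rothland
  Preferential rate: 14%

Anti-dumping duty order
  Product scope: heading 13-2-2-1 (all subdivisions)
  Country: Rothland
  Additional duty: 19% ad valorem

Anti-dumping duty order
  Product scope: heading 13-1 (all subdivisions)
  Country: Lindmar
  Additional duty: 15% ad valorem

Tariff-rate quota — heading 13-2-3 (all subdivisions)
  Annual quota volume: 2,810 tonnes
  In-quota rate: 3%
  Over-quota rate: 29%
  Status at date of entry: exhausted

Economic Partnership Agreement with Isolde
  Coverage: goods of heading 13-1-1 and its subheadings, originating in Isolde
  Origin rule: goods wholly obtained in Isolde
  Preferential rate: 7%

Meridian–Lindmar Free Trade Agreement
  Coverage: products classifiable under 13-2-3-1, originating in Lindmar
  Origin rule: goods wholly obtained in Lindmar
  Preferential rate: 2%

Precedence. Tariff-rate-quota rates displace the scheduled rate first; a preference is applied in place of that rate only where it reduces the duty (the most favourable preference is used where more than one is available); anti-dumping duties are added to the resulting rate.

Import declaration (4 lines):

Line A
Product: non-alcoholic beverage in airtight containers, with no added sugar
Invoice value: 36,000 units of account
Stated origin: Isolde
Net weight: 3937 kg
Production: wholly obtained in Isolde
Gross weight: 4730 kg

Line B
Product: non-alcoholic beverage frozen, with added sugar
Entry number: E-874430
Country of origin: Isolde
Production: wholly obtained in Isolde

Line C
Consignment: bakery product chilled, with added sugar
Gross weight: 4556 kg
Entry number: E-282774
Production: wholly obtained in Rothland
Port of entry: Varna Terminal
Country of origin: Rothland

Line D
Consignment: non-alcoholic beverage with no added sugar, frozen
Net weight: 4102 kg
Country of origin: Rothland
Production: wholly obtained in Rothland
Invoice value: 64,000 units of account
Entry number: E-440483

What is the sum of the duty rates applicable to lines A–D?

Line A: non-alcoholic beverage → 13-1; in airtight containers → 13-1-2; with no added sugar → 13-1-2-2. Scheduled 20%. Isolde agreement on 13-1-1: 13-1-2-2 not covered. → 20%.
Line B: non-alcoholic beverage → 13-1; frozen → 13-1-1; with added sugar → 13-1-1-2. Scheduled 18%. Isolde agreement on 13-1-1: wholly obtained → 7% available; preferential 7%. → 7%.
Line C: bakery product → 13-2; chilled → 13-2-2; with added sugar → 13-2-2-1. Scheduled 5%. Rothland agreement on 13-1-1-1: 13-2-2-1 not covered; anti-dumping (Rothland, 13-2-2-1): +19%; total 5% + 19% = 24%. → 24%.
Line D: non-alcoholic beverage → 13-1; frozen → 13-1-1; with no added sugar → 13-1-1-1. Scheduled 26%. Rothland agreement on 13-1-1-1: wholly obtained → 14% available; preferential 14%. → 14%.
Sum: 20% + 7% + 24% + 14% = 65%.

65%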